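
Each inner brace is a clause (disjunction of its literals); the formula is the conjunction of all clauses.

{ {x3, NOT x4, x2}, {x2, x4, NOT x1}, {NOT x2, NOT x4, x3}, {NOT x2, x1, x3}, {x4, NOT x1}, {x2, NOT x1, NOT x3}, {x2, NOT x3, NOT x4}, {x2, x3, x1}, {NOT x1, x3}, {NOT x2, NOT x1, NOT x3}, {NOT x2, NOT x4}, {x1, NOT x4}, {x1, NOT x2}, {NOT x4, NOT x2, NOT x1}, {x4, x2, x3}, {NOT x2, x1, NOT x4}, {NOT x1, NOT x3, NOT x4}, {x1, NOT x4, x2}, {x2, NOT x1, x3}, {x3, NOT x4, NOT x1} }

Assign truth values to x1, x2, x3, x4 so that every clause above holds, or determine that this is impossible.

Try x4 = false.
The clause (NOT x1) is unit, so x1 = false.
The clause (NOT x2) is unit, so x2 = false.
The clause (x3) is unit, so x3 = true.
All clauses are satisfied.

x1=false,  x2=false,  x3=true,  x4=false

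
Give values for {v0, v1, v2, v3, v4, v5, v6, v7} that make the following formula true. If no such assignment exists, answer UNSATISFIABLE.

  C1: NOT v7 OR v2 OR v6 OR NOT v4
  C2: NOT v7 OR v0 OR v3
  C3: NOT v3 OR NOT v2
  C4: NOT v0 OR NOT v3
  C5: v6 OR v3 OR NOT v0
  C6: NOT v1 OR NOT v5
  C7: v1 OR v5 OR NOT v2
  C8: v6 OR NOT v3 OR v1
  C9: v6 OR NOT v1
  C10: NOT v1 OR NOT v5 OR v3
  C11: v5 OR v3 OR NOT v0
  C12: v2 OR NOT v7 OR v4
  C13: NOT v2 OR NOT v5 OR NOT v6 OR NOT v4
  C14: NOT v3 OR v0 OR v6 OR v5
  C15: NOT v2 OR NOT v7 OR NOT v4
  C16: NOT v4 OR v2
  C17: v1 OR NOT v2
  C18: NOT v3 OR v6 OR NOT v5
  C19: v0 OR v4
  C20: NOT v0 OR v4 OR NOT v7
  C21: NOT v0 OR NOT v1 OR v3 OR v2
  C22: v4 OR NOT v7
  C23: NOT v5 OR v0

Suppose v3 = false.
Suppose v7 = false.
Suppose v6 = true.
Suppose v1 = false.
The clause (NOT v2) is unit, so v2 = false.
The clause (NOT v4) is unit, so v4 = false.
The clause (v0) is unit, so v0 = true.
The clause (v5) is unit, so v5 = true.
All clauses are satisfied.

v0: true, v1: false, v2: false, v3: false, v4: false, v5: true, v6: true, v7: false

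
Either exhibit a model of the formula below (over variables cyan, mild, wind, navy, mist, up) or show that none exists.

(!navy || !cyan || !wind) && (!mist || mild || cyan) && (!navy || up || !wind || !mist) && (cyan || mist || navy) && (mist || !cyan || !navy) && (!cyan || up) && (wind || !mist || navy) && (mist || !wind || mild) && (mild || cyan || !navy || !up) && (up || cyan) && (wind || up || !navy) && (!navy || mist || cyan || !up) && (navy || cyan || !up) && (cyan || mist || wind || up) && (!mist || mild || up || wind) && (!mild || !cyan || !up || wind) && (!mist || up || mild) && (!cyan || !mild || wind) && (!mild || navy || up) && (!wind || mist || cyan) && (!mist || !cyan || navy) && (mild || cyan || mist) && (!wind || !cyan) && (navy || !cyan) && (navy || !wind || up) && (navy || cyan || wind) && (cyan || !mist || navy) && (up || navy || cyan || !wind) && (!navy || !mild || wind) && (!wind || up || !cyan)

Suppose cyan = true.
The clause (up) is unit, so up = true.
The clause (!wind) is unit, so wind = false.
The clause (!mild) is unit, so mild = false.
The clause (navy) is unit, so navy = true.
The clause (mist) is unit, so mist = true.
This assignment satisfies each clause.

cyan: true, mild: false, wind: false, navy: true, mist: true, up: true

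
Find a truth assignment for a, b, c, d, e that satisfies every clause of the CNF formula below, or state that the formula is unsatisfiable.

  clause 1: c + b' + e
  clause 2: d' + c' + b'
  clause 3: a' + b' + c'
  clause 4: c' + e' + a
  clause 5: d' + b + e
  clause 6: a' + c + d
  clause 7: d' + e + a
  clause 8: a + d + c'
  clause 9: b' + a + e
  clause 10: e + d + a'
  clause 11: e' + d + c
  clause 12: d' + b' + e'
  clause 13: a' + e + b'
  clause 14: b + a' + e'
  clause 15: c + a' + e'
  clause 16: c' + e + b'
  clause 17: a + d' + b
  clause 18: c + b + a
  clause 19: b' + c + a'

Suppose c = 1.
Suppose d = 0.
From the singleton clause (a), a = 1.
From the singleton clause (b'), b = 0.
From the singleton clause (e), e = 1.
Now (e') is unsatisfied and unit — conflict.
That branch fails; take d = 1 instead.
From the singleton clause (b'), b = 0.
From the singleton clause (e), e = 1.
From the singleton clause (a), a = 1.
Now (a') is unsatisfied and unit — conflict.
Both values of d lead to a conflict.
That branch fails; take c = 0 instead.
Suppose b = 0.
From the singleton clause (a), a = 1.
From the singleton clause (d), d = 1.
From the singleton clause (e), e = 1.
Now (e') is unsatisfied and unit — conflict.
That branch fails; take b = 1 instead.
From the singleton clause (e), e = 1.
From the singleton clause (d), d = 1.
Now (d') is unsatisfied and unit — conflict.
Both values of b lead to a conflict.
Both values of c lead to a conflict.

UNSATISFIABLE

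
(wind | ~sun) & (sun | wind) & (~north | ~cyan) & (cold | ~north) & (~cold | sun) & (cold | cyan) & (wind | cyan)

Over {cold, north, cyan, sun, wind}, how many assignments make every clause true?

5

There are 2^5 = 32 truth assignments over (cold, north, cyan, sun, wind).
Split on north. With north = 1, the clauses containing north are satisfied and ~north drops from the rest; 1 of the 2^4 = 16 assignments to the other variables satisfy what remains.
With north = 0, by the same count on the reduced clause set, 4 assignments work.
(One model: cold=F, north=F, cyan=T, sun=F, wind=T.)
Total: 1 + 4 = 5.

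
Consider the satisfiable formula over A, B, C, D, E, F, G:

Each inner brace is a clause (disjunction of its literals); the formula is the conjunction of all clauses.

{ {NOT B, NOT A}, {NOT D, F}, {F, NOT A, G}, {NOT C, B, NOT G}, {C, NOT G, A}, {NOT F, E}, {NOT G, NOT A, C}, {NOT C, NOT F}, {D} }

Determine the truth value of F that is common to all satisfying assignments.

True

Suppose F = false.
From the singleton clause (NOT D), D = false.
But (D) is also a unit clause — contradiction.
So every satisfying assignment has F = True.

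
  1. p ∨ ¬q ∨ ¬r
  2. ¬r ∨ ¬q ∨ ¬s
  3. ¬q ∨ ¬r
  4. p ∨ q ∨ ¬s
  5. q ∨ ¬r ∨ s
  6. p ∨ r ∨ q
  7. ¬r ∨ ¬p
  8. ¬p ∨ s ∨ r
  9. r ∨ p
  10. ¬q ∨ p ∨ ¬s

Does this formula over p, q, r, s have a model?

Branch on q: set q = False.
Branch on p: set p = True.
The clause (¬r) is unit, so r = False.
The clause (s) is unit, so s = True.
This assignment satisfies each clause.
A satisfying assignment: p=True; q=False; r=False; s=True.

Yes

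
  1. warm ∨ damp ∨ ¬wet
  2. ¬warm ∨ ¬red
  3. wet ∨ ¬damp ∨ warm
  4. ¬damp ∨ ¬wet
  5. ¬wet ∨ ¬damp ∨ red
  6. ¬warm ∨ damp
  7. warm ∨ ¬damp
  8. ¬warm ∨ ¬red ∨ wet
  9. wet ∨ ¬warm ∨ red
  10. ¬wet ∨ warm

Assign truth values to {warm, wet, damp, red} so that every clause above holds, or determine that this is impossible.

warm ↦ False; wet ↦ False; damp ↦ False; red ↦ False

Suppose warm = False.
Unit clause (¬damp) forces damp = False.
Unit clause (¬wet) forces wet = False.
All clauses hold; red can take either value.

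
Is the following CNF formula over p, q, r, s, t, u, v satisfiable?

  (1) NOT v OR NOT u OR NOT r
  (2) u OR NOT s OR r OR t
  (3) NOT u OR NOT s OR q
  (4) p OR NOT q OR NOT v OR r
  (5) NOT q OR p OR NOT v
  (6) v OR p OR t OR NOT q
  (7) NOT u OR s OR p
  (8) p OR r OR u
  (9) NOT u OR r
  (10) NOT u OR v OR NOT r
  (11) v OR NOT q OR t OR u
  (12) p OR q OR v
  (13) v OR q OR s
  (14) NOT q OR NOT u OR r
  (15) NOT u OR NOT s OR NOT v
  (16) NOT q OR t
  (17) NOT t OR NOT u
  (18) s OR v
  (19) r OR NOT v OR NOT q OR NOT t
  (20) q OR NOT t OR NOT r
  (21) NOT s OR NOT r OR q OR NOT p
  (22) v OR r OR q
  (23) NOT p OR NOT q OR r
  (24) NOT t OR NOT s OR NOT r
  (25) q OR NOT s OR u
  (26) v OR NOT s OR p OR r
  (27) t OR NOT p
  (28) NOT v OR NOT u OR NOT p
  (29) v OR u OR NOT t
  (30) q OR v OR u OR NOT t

Yes, satisfiable

Branch on u: set u = false.
Branch on p: set p = false.
The clause (r) is unit, so r = true.
Branch on q: set q = false.
The clause (v) is unit, so v = true.
The clause (NOT t) is unit, so t = false.
The clause (NOT s) is unit, so s = false.
Every clause now holds.
A satisfying assignment: p ↦ false, q ↦ false, r ↦ true, s ↦ false, t ↦ false, u ↦ false, v ↦ true.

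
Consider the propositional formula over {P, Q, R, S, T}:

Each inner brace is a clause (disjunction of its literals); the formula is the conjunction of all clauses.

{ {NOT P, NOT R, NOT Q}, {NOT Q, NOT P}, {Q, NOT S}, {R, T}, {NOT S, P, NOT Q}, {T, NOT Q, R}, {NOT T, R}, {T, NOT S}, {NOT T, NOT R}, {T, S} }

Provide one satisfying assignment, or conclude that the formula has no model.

Try Q = false.
Unit clause (NOT S) forces S = false.
Unit clause (T) forces T = true.
Unit clause (R) forces R = true.
Now (NOT R) is unsatisfied and unit — conflict.
So Q must be the other value — set Q = true.
Unit clause (NOT P) forces P = false.
Unit clause (NOT S) forces S = false.
Unit clause (T) forces T = true.
Unit clause (R) forces R = true.
Now (NOT R) is unsatisfied and unit — conflict.
Both values of Q lead to a conflict.

UNSATISFIABLE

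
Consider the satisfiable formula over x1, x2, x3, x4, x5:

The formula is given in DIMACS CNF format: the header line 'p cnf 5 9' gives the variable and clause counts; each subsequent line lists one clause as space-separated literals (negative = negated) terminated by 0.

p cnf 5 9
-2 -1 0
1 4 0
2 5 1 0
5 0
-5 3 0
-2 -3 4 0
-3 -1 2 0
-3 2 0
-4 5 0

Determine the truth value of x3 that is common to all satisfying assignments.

Suppose x3 = False.
(x5) alone gives x5 = True.
But (¬x5) is also a unit clause — contradiction.
So every satisfying assignment has x3 = True.

True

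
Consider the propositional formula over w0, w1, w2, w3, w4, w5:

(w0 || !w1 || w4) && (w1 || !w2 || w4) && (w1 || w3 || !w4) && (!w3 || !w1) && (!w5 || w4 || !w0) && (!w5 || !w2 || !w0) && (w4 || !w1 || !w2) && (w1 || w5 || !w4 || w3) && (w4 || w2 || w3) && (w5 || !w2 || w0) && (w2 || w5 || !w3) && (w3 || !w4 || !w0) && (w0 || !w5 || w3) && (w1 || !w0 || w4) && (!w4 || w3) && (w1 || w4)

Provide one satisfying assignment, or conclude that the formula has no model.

w0: true,  w1: false,  w2: true,  w3: true,  w4: true,  w5: false

Suppose w3 = true.
From the singleton clause (!w1), w1 = false.
From the singleton clause (w4), w4 = true.
Suppose w2 = true.
Suppose w5 = false.
From the singleton clause (w0), w0 = true.
This assignment satisfies each clause.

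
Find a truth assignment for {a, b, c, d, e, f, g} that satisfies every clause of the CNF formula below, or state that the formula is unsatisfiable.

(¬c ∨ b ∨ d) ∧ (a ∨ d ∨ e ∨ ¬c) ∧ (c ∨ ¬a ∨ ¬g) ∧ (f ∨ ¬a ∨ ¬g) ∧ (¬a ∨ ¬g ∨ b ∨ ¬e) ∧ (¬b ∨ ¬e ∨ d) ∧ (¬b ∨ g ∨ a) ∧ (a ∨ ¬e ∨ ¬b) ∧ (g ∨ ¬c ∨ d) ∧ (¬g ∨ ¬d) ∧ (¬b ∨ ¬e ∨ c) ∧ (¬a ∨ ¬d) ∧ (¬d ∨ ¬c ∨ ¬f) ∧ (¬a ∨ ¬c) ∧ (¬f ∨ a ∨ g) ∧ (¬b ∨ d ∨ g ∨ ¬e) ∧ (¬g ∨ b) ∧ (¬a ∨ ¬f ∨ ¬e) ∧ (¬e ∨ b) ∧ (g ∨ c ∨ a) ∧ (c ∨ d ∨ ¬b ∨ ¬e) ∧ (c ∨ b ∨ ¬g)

a=True,  b=False,  c=False,  d=False,  e=False,  f=False,  g=False

Try g = False.
Try b = False.
(¬e) alone gives e = False.
Try c = False.
(a) alone gives a = True.
(¬d) alone gives d = False.
No clause remains; f is free.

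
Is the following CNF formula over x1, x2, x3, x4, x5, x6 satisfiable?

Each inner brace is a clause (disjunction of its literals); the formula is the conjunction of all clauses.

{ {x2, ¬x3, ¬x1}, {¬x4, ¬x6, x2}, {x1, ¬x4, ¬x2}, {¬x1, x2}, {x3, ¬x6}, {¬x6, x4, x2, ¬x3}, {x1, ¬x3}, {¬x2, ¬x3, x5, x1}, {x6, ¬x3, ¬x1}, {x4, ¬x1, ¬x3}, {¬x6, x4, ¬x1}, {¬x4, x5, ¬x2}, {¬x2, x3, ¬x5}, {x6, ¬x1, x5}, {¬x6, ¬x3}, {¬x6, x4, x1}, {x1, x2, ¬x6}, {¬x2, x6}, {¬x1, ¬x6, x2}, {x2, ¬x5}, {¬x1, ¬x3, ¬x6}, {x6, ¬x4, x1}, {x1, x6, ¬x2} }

Branch on x1: set x1 = False.
The clause (¬x3) is unit, so x3 = False.
The clause (¬x6) is unit, so x6 = False.
The clause (¬x2) is unit, so x2 = False.
The clause (¬x5) is unit, so x5 = False.
The clause (¬x4) is unit, so x4 = False.
Every clause now holds.
A satisfying assignment: x1=False; x2=False; x3=False; x4=False; x5=False; x6=False.

Satisfiable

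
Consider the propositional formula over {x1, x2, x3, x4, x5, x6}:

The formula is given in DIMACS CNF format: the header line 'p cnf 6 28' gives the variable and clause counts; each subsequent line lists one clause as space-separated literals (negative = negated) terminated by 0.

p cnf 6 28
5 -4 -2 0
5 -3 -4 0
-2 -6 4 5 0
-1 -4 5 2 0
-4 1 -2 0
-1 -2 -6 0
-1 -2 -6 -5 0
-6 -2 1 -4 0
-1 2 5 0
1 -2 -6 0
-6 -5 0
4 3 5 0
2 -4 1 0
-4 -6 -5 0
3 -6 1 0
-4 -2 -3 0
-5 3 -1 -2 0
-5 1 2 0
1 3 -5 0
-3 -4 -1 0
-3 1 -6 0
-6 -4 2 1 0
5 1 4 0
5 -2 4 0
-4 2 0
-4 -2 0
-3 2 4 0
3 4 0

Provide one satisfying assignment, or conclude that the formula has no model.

Case x6 = False:
Case x4 = False:
(x3) alone gives x3 = True.
(x2) alone gives x2 = True.
(x5) alone gives x5 = True.
All clauses hold; x1 can take either value.

x1: True,  x2: True,  x3: True,  x4: False,  x5: True,  x6: False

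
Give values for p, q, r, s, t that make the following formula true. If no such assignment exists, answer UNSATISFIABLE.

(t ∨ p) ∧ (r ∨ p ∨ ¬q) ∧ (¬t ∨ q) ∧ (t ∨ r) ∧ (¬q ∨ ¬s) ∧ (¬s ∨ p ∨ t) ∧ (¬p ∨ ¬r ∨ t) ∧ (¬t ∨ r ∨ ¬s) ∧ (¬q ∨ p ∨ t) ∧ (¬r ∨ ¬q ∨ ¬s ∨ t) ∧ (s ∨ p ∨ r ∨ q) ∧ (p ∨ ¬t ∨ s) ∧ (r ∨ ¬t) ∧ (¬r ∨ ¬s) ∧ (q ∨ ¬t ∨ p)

p=True; q=True; r=True; s=False; t=True

Suppose t = True.
From the singleton clause (q), q = True.
From the singleton clause (¬s), s = False.
From the singleton clause (p), p = True.
From the singleton clause (r), r = True.
Every clause now holds.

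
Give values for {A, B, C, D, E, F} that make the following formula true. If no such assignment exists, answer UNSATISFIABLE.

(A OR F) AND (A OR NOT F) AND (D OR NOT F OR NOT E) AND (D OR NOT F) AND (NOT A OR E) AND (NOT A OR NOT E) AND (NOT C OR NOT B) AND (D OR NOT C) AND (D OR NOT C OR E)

UNSATISFIABLE

Branch on A: set A = true.
(E) alone gives E = true.
That conflicts with the unit clause (NOT E).
That branch fails; take A = false instead.
(F) alone gives F = true.
That conflicts with the unit clause (NOT F).
Both values of A lead to a conflict.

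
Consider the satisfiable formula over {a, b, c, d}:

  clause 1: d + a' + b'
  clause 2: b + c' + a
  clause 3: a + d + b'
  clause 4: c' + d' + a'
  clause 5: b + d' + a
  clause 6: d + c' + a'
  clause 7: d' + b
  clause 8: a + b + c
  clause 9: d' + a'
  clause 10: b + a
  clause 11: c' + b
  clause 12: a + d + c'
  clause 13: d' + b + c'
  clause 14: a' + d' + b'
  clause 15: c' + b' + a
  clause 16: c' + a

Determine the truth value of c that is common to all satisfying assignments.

False

Suppose c = 1.
The clause (b) is unit, so b = 1.
The clause (a) is unit, so a = 1.
The clause (d) is unit, so d = 1.
That conflicts with the unit clause (d').
So every satisfying assignment has c = False.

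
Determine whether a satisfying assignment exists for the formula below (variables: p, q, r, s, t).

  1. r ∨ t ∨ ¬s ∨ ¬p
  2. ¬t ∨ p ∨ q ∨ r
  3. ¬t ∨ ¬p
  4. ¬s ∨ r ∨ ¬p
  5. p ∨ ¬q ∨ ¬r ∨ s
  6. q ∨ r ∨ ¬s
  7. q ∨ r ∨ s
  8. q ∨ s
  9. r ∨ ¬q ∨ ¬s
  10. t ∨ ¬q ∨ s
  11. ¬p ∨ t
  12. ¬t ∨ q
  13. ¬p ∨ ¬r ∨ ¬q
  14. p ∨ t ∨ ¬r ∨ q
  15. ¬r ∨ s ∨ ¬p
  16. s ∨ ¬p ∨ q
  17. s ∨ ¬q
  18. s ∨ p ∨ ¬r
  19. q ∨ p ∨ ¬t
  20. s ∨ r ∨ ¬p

Branch on t: set t = False.
The clause (¬p) is unit, so p = False.
Branch on q: set q = True.
The clause (s) is unit, so s = True.
The clause (r) is unit, so r = True.
All clauses are satisfied.
A satisfying assignment: p ↦ False,  q ↦ True,  r ↦ True,  s ↦ True,  t ↦ False.

Yes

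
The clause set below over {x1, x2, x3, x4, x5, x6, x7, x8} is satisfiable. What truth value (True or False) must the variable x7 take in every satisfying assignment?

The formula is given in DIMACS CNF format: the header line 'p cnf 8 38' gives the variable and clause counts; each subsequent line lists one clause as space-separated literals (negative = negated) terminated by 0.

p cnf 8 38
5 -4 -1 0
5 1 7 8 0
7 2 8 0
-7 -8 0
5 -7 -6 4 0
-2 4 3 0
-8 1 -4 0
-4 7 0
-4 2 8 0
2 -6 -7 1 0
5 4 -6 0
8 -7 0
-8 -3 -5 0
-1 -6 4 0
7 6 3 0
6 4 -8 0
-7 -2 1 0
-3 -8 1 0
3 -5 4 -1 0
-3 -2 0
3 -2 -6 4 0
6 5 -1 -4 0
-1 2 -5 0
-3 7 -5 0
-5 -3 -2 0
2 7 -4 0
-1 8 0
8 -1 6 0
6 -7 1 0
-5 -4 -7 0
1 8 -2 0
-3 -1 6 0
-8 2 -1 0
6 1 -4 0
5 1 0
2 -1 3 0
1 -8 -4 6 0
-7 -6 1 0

Suppose x7 = True.
The clause (¬x8) is unit, so x8 = False.
But (x8) is also a unit clause — contradiction.
So every satisfying assignment has x7 = False.

False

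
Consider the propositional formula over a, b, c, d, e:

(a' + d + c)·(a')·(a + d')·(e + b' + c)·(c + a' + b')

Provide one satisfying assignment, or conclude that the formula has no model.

From the singleton clause (a'), a = 0.
From the singleton clause (d'), d = 0.
Case e = 1:
Every clause is now satisfied; b, c are unconstrained.

a: 0,  b: 0,  c: 1,  d: 0,  e: 1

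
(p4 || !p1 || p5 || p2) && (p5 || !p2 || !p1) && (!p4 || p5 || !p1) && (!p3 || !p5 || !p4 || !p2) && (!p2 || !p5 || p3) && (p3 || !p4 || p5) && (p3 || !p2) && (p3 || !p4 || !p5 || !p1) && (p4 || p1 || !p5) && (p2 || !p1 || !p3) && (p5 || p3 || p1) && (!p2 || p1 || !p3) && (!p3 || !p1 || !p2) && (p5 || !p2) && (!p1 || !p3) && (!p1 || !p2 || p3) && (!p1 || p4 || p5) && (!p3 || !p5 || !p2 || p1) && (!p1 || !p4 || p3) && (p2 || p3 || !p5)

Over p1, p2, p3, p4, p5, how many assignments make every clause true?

There are 2^5 = 32 truth assignments over (p1, p2, p3, p4, p5).
Split on p4. With p4 = true, the clauses containing p4 are satisfied and !p4 drops from the rest; 2 of the 2^4 = 16 assignments to the other variables satisfy what remains.
With p4 = false, by the same count on the reduced clause set, 1 assignment works.
(One model: p1=F, p2=F, p3=T, p4=F, p5=F.)
Total: 2 + 1 = 3.

3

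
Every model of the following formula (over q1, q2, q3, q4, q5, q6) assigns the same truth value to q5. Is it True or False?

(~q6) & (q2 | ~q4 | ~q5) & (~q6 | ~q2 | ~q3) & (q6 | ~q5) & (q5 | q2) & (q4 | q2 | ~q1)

False

Suppose q5 = 1.
From the singleton clause (~q6), q6 = 0.
That conflicts with the unit clause (q6).
So every satisfying assignment has q5 = False.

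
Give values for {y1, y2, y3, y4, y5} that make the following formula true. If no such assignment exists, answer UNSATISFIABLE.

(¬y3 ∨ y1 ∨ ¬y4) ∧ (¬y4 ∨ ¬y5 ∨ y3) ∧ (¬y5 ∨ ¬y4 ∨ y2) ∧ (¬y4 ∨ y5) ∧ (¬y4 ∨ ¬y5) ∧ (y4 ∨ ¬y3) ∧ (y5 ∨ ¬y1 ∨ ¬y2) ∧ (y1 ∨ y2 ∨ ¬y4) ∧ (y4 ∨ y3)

UNSATISFIABLE

Try y4 = False.
Unit clause (¬y3) forces y3 = False.
That conflicts with the unit clause (y3).
So y4 must be the other value — set y4 = True.
Unit clause (y5) forces y5 = True.
That conflicts with the unit clause (¬y5).
Both values of y4 lead to a conflict.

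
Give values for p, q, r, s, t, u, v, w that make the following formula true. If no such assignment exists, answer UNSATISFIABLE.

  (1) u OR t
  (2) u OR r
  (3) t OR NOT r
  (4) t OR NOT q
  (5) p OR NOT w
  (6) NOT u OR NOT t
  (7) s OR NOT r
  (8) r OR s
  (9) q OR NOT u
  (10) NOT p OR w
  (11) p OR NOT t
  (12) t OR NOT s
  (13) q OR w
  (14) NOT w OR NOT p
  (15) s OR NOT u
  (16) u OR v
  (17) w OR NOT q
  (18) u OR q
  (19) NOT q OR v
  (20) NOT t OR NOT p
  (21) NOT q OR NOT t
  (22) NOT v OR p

UNSATISFIABLE

Suppose u = true.
Unit clause (NOT t) forces t = false.
Unit clause (NOT r) forces r = false.
Unit clause (NOT q) forces q = false.
That conflicts with the unit clause (q).
That branch fails; take u = false instead.
Unit clause (t) forces t = true.
Unit clause (r) forces r = true.
Unit clause (s) forces s = true.
Unit clause (p) forces p = true.
That conflicts with the unit clause (NOT p).
Neither u = true nor u = false works.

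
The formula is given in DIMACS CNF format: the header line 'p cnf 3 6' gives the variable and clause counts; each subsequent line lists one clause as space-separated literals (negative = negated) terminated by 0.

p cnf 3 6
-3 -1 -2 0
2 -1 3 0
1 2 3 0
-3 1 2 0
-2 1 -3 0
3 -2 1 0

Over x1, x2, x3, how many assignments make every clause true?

There are 2^3 = 8 truth assignments over (x1, x2, x3).
Split on x1. With x1 = True, the clauses containing x1 are satisfied and ¬x1 drops from the rest; 2 of the 2^2 = 4 assignments to the other variables satisfy what remains.
With x1 = False, by the same count on the reduced clause set, 0 assignments work.
(One model: x1=T, x2=F, x3=T.)
Total: 2 + 0 = 2.

2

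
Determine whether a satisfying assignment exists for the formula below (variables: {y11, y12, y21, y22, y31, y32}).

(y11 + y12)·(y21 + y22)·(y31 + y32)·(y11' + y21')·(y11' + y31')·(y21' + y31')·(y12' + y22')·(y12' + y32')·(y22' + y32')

Unsatisfiable

Branch on y11: set y11 = 1.
Unit clause (y21') forces y21 = 0.
Unit clause (y22) forces y22 = 1.
Unit clause (y31') forces y31 = 0.
Unit clause (y32) forces y32 = 1.
That conflicts with the unit clause (y32').
Backtrack on y11: now try y11 = 0.
Unit clause (y12) forces y12 = 1.
Unit clause (y22') forces y22 = 0.
Unit clause (y21) forces y21 = 1.
Unit clause (y31') forces y31 = 0.
Unit clause (y32) forces y32 = 1.
That conflicts with the unit clause (y32').
Either choice for y11 ends in contradiction.
No assignment satisfies every clause.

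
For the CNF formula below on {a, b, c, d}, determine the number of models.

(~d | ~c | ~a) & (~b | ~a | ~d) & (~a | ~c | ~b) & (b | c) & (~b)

3

There are 2^4 = 16 truth assignments over (a, b, c, d).
Check each against the 5 clauses (columns in the order a, b, c, d):
  F F F F  ✗ fails (b | c)
  F F F T  ✗ fails (b | c)
  F F T F  ✓ satisfies all
  F F T T  ✓ satisfies all
  F T F F  ✗ fails (~b)
  F T F T  ✗ fails (~b)
  F T T F  ✗ fails (~b)
  F T T T  ✗ fails (~b)
  T F F F  ✗ fails (b | c)
  T F F T  ✗ fails (b | c)
  T F T F  ✓ satisfies all
  T F T T  ✗ fails (~d | ~c | ~a)
  T T F F  ✗ fails (~b)
  T T F T  ✗ fails (~b | ~a | ~d)
  T T T F  ✗ fails (~a | ~c | ~b)
  T T T T  ✗ fails (~d | ~c | ~a)
3 of the 16 rows are models.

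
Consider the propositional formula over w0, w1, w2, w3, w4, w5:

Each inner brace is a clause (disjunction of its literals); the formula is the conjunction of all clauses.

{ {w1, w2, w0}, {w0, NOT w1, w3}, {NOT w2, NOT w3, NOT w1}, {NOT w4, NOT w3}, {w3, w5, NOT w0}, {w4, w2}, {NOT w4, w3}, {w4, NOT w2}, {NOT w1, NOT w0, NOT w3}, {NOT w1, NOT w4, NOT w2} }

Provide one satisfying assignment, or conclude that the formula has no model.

UNSATISFIABLE

Suppose w4 = false.
Unit clause (w2) forces w2 = true.
That conflicts with the unit clause (NOT w2).
So w4 must be the other value — set w4 = true.
Unit clause (NOT w3) forces w3 = false.
That conflicts with the unit clause (w3).
Either choice for w4 ends in contradiction.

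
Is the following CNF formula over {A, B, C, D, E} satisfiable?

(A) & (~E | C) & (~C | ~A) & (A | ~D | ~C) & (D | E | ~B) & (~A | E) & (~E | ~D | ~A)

No

Unit clause (A) forces A = 1.
Unit clause (~C) forces C = 0.
Unit clause (~E) forces E = 0.
That conflicts with the unit clause (E).
No assignment satisfies every clause.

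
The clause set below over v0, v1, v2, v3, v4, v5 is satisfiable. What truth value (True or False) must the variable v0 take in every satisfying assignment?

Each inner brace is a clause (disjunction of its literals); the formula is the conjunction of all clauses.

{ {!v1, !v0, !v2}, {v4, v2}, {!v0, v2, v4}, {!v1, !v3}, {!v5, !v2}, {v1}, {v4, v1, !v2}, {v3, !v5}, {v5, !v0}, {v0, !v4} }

False

Suppose v0 = true.
The clause (v1) is unit, so v1 = true.
The clause (!v2) is unit, so v2 = false.
The clause (v4) is unit, so v4 = true.
The clause (!v3) is unit, so v3 = false.
The clause (!v5) is unit, so v5 = false.
That conflicts with the unit clause (v5).
So every satisfying assignment has v0 = False.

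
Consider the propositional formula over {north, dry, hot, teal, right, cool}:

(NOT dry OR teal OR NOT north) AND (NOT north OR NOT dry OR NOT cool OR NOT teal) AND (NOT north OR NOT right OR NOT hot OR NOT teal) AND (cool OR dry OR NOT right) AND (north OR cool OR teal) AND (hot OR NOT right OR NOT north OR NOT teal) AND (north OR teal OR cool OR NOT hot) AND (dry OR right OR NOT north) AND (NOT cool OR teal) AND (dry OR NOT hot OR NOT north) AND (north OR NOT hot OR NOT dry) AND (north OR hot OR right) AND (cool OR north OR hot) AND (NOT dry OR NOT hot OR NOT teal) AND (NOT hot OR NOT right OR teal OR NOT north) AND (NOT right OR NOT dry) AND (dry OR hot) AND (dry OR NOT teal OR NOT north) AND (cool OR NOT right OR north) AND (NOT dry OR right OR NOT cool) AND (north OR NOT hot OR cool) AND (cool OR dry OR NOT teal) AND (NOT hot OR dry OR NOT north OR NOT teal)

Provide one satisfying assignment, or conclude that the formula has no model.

north ↦ true,  dry ↦ true,  hot ↦ false,  teal ↦ true,  right ↦ false,  cool ↦ false

Branch on cool: set cool = false.
Branch on dry: set dry = true.
(NOT right) alone gives right = false.
Branch on teal: set teal = true.
(NOT hot) alone gives hot = false.
(north) alone gives north = true.
This assignment satisfies each clause.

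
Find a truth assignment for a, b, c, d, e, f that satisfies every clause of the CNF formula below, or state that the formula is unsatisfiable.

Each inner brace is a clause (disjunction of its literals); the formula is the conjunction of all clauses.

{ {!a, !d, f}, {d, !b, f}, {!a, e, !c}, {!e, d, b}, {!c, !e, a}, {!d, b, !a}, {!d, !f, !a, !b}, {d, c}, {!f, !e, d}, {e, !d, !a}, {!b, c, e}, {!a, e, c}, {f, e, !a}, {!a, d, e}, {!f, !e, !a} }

Branch on d: set d = true.
Branch on a: set a = false.
Branch on c: set c = true.
Unit clause (!e) forces e = false.
Every clause is now satisfied; b, f are unconstrained.

a=false, b=true, c=true, d=true, e=false, f=true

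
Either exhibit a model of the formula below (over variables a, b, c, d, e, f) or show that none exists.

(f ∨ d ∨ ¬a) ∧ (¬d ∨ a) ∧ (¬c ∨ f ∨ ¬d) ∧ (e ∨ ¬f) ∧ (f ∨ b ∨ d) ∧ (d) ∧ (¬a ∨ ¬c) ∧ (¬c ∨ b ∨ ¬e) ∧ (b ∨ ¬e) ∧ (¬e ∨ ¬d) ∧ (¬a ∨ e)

The clause (d) is unit, so d = True.
The clause (a) is unit, so a = True.
The clause (¬c) is unit, so c = False.
The clause (¬e) is unit, so e = False.
But (e) is also a unit clause — contradiction.

UNSATISFIABLE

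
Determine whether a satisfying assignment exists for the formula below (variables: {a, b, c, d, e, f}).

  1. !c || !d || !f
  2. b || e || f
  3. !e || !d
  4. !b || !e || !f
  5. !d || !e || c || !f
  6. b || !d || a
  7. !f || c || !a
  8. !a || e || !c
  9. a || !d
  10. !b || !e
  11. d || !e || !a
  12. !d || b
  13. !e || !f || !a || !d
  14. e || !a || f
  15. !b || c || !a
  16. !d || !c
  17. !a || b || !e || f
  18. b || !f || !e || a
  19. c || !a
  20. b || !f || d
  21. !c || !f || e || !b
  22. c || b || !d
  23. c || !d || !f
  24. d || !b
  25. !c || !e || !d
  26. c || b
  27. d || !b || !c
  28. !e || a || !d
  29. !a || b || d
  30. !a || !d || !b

Yes, satisfiable

Case e = true:
From the singleton clause (!d), d = false.
From the singleton clause (!b), b = false.
From the singleton clause (!a), a = false.
From the singleton clause (!f), f = false.
From the singleton clause (c), c = true.
All clauses are satisfied.
A satisfying assignment: a=false,  b=false,  c=true,  d=false,  e=true,  f=false.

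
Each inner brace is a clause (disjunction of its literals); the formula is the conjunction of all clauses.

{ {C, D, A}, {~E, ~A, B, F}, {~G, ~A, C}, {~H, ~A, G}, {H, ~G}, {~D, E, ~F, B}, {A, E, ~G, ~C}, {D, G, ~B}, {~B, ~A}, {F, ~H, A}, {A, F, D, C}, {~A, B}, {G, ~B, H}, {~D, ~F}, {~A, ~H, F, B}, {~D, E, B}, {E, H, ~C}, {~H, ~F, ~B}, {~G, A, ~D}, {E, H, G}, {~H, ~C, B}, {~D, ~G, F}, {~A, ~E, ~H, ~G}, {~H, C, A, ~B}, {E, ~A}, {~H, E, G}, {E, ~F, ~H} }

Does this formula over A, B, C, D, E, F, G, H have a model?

Satisfiable

Case H = 0:
The clause (~G) is unit, so G = 0.
The clause (~B) is unit, so B = 0.
The clause (~A) is unit, so A = 0.
The clause (E) is unit, so E = 1.
Case C = 1:
Case D = 0:
All clauses hold; F can take either value.
A satisfying assignment: A ↦ 0, B ↦ 0, C ↦ 1, D ↦ 0, E ↦ 1, F ↦ 0, G ↦ 0, H ↦ 0.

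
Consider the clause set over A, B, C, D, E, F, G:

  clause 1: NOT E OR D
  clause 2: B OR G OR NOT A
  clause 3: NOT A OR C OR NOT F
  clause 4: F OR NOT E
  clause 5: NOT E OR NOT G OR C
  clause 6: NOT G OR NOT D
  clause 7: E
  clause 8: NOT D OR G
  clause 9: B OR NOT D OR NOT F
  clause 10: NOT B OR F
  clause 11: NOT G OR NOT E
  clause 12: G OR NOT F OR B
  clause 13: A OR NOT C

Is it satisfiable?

From the singleton clause (E), E = true.
From the singleton clause (D), D = true.
From the singleton clause (F), F = true.
From the singleton clause (NOT G), G = false.
That conflicts with the unit clause (G).
No assignment satisfies every clause.

No, unsatisfiable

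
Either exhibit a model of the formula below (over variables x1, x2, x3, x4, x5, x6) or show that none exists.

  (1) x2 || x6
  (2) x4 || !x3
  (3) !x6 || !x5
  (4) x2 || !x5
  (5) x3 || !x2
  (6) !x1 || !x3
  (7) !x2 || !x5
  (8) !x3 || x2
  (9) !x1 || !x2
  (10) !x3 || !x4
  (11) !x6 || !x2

x1 ↦ false,  x2 ↦ false,  x3 ↦ false,  x4 ↦ true,  x5 ↦ false,  x6 ↦ true

Suppose x2 = false.
The clause (x6) is unit, so x6 = true.
The clause (!x5) is unit, so x5 = false.
The clause (!x3) is unit, so x3 = false.
No clause remains; x1, x4 are free.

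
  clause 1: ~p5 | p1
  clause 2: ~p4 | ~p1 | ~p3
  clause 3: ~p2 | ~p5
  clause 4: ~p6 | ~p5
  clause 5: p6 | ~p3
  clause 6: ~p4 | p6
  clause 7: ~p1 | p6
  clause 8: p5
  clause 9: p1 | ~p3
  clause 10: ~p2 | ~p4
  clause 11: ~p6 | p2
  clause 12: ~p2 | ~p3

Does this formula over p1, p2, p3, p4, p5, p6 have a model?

Unit clause (p5) forces p5 = 1.
Unit clause (p1) forces p1 = 1.
Unit clause (~p2) forces p2 = 0.
Unit clause (~p6) forces p6 = 0.
But (p6) is also a unit clause — contradiction.
No assignment satisfies every clause.

Unsatisfiable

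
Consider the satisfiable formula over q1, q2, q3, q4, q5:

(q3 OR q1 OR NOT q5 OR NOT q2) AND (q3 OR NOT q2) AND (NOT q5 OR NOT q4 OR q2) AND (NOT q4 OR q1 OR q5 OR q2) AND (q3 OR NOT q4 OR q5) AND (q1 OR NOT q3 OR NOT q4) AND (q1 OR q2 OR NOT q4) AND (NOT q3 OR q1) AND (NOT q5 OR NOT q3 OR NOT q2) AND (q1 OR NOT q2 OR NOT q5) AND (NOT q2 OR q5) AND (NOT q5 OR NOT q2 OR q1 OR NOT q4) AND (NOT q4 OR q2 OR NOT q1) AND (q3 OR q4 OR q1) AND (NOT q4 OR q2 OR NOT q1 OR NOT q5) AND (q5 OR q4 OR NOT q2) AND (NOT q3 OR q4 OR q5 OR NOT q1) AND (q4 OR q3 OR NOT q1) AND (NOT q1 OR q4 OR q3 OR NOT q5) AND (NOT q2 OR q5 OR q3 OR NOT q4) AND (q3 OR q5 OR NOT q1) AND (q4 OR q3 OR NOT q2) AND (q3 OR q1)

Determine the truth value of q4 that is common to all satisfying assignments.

Suppose q4 = true.
Case q3 = true:
From the singleton clause (q1), q1 = true.
From the singleton clause (q2), q2 = true.
From the singleton clause (NOT q5), q5 = false.
But (q5) is also a unit clause — contradiction.
Backtrack on q3: now try q3 = false.
From the singleton clause (NOT q2), q2 = false.
From the singleton clause (NOT q5), q5 = false.
But (q5) is also a unit clause — contradiction.
Neither q3 = true nor q3 = false works.
So every satisfying assignment has q4 = False.

False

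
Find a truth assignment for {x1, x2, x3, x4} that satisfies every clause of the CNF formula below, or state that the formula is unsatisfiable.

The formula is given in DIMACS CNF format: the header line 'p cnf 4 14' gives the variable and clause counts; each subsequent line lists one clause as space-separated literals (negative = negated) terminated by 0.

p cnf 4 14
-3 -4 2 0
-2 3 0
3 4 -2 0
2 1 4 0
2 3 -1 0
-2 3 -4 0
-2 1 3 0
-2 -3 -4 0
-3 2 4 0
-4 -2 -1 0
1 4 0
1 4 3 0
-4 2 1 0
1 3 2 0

Try x2 = True.
(x3) alone gives x3 = True.
(¬x4) alone gives x4 = False.
(x1) alone gives x1 = True.
Every clause now holds.

x1 ↦ True, x2 ↦ True, x3 ↦ True, x4 ↦ False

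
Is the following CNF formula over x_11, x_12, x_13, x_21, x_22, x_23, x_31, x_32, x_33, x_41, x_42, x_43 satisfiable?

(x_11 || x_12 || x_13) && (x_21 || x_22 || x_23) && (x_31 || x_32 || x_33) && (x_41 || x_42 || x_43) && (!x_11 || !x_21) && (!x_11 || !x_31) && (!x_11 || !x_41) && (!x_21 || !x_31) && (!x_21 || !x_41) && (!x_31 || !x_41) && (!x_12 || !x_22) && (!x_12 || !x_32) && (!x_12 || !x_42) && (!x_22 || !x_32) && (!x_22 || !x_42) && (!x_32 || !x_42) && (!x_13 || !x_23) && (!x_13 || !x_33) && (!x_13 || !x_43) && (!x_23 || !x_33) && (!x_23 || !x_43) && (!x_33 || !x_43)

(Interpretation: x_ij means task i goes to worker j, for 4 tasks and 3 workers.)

Unsatisfiable

Suppose x_11 = false.
Suppose x_12 = true.
The clause (!x_22) is unit, so x_22 = false.
The clause (!x_32) is unit, so x_32 = false.
The clause (!x_42) is unit, so x_42 = false.
Suppose x_21 = true.
The clause (!x_31) is unit, so x_31 = false.
The clause (x_33) is unit, so x_33 = true.
The clause (!x_41) is unit, so x_41 = false.
The clause (x_43) is unit, so x_43 = true.
That conflicts with the unit clause (!x_43).
So x_21 must be the other value — set x_21 = false.
The clause (x_23) is unit, so x_23 = true.
The clause (!x_13) is unit, so x_13 = false.
The clause (!x_33) is unit, so x_33 = false.
The clause (x_31) is unit, so x_31 = true.
The clause (!x_41) is unit, so x_41 = false.
The clause (x_43) is unit, so x_43 = true.
That conflicts with the unit clause (!x_43).
Either choice for x_21 ends in contradiction.
So x_12 must be the other value — set x_12 = false.
The clause (x_13) is unit, so x_13 = true.
The clause (!x_23) is unit, so x_23 = false.
The clause (!x_33) is unit, so x_33 = false.
The clause (!x_43) is unit, so x_43 = false.
Suppose x_21 = true.
The clause (!x_31) is unit, so x_31 = false.
The clause (x_32) is unit, so x_32 = true.
The clause (!x_41) is unit, so x_41 = false.
The clause (x_42) is unit, so x_42 = true.
That conflicts with the unit clause (!x_42).
So x_21 must be the other value — set x_21 = false.
The clause (x_22) is unit, so x_22 = true.
The clause (!x_32) is unit, so x_32 = false.
The clause (x_31) is unit, so x_31 = true.
The clause (!x_41) is unit, so x_41 = false.
The clause (x_42) is unit, so x_42 = true.
That conflicts with the unit clause (!x_42).
Either choice for x_21 ends in contradiction.
Either choice for x_12 ends in contradiction.
So x_11 must be the other value — set x_11 = true.
The clause (!x_21) is unit, so x_21 = false.
The clause (!x_31) is unit, so x_31 = false.
The clause (!x_41) is unit, so x_41 = false.
Suppose x_22 = true.
The clause (!x_12) is unit, so x_12 = false.
The clause (!x_32) is unit, so x_32 = false.
The clause (x_33) is unit, so x_33 = true.
The clause (!x_42) is unit, so x_42 = false.
The clause (x_43) is unit, so x_43 = true.
That conflicts with the unit clause (!x_43).
So x_22 must be the other value — set x_22 = false.
The clause (x_23) is unit, so x_23 = true.
The clause (!x_13) is unit, so x_13 = false.
The clause (!x_33) is unit, so x_33 = false.
The clause (x_32) is unit, so x_32 = true.
The clause (!x_12) is unit, so x_12 = false.
The clause (!x_42) is unit, so x_42 = false.
The clause (x_43) is unit, so x_43 = true.
That conflicts with the unit clause (!x_43).
Either choice for x_22 ends in contradiction.
Either choice for x_11 ends in contradiction.
No assignment satisfies every clause.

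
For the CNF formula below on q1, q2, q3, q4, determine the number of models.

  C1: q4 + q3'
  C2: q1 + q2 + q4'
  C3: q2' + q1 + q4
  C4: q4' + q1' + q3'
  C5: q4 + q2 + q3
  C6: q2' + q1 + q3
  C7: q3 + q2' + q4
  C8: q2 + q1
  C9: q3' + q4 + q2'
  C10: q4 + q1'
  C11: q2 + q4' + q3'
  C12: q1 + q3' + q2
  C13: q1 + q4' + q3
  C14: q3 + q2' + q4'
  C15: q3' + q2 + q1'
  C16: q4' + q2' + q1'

2

There are 2^4 = 16 truth assignments over (q1, q2, q3, q4).
Check each against the 16 clauses (columns in the order q1, q2, q3, q4):
  F F F F  ✗ fails (q4 + q2 + q3)
  F F F T  ✗ fails (q1 + q2 + q4')
  F F T F  ✗ fails (q4 + q3')
  F F T T  ✗ fails (q1 + q2 + q4')
  F T F F  ✗ fails (q2' + q1 + q4)
  F T F T  ✗ fails (q2' + q1 + q3)
  F T T F  ✗ fails (q4 + q3')
  F T T T  ✓ satisfies all
  T F F F  ✗ fails (q4 + q2 + q3)
  T F F T  ✓ satisfies all
  T F T F  ✗ fails (q4 + q3')
  T F T T  ✗ fails (q4' + q1' + q3')
  T T F F  ✗ fails (q3 + q2' + q4)
  T T F T  ✗ fails (q3 + q2' + q4')
  T T T F  ✗ fails (q4 + q3')
  T T T T  ✗ fails (q4' + q1' + q3')
2 of the 16 rows are models.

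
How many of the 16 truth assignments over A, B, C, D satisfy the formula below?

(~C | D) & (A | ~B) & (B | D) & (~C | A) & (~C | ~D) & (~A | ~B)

There are 2^4 = 16 truth assignments over (A, B, C, D).
Check each against the 6 clauses (columns in the order A, B, C, D):
  F F F F  ✗ fails (B | D)
  F F F T  ✓ satisfies all
  F F T F  ✗ fails (~C | D)
  F F T T  ✗ fails (~C | A)
  F T F F  ✗ fails (A | ~B)
  F T F T  ✗ fails (A | ~B)
  F T T F  ✗ fails (~C | D)
  F T T T  ✗ fails (A | ~B)
  T F F F  ✗ fails (B | D)
  T F F T  ✓ satisfies all
  T F T F  ✗ fails (~C | D)
  T F T T  ✗ fails (~C | ~D)
  T T F F  ✗ fails (~A | ~B)
  T T F T  ✗ fails (~A | ~B)
  T T T F  ✗ fails (~C | D)
  T T T T  ✗ fails (~C | ~D)
2 of the 16 rows are models.

2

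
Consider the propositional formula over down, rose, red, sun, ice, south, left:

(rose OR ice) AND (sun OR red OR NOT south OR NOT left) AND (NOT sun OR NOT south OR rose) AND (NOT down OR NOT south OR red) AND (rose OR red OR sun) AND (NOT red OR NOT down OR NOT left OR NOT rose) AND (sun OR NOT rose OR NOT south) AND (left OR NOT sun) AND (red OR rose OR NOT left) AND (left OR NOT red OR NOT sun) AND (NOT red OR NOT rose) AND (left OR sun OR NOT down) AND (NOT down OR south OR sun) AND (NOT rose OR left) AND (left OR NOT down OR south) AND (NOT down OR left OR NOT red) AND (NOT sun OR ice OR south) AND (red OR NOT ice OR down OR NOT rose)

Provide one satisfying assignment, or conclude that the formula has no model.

down ↦ false; rose ↦ true; red ↦ false; sun ↦ false; ice ↦ false; south ↦ false; left ↦ true

Try rose = true.
From the singleton clause (NOT red), red = false.
From the singleton clause (left), left = true.
Try sun = false.
From the singleton clause (NOT south), south = false.
From the singleton clause (NOT down), down = false.
From the singleton clause (NOT ice), ice = false.
This assignment satisfies each clause.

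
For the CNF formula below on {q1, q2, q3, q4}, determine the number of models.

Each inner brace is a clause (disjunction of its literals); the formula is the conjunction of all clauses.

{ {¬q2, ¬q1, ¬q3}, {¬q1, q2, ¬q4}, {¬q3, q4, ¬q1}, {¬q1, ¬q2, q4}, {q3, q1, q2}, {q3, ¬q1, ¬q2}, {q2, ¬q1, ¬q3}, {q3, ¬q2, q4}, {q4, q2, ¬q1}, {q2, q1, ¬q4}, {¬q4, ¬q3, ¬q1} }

4

There are 2^4 = 16 truth assignments over (q1, q2, q3, q4).
Check each against the 11 clauses (columns in the order q1, q2, q3, q4):
  F F F F  ✗ fails (q3 ∨ q1 ∨ q2)
  F F F T  ✗ fails (q3 ∨ q1 ∨ q2)
  F F T F  ✓ satisfies all
  F F T T  ✗ fails (q2 ∨ q1 ∨ ¬q4)
  F T F F  ✗ fails (q3 ∨ ¬q2 ∨ q4)
  F T F T  ✓ satisfies all
  F T T F  ✓ satisfies all
  F T T T  ✓ satisfies all
  T F F F  ✗ fails (q4 ∨ q2 ∨ ¬q1)
  T F F T  ✗ fails (¬q1 ∨ q2 ∨ ¬q4)
  T F T F  ✗ fails (¬q3 ∨ q4 ∨ ¬q1)
  T F T T  ✗ fails (¬q1 ∨ q2 ∨ ¬q4)
  T T F F  ✗ fails (¬q1 ∨ ¬q2 ∨ q4)
  T T F T  ✗ fails (q3 ∨ ¬q1 ∨ ¬q2)
  T T T F  ✗ fails (¬q2 ∨ ¬q1 ∨ ¬q3)
  T T T T  ✗ fails (¬q2 ∨ ¬q1 ∨ ¬q3)
4 of the 16 rows are models.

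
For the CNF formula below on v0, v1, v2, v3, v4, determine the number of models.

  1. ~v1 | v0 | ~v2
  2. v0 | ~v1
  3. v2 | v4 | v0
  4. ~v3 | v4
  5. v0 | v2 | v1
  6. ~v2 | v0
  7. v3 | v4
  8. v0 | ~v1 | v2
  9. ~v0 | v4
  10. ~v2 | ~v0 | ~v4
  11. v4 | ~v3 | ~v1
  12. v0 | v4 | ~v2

4

There are 2^5 = 32 truth assignments over (v0, v1, v2, v3, v4).
Split on v1. With v1 = 1, the clauses containing v1 are satisfied and ~v1 drops from the rest; 2 of the 2^4 = 16 assignments to the other variables satisfy what remains.
With v1 = 0, by the same count on the reduced clause set, 2 assignments work.
Total: 2 + 2 = 4.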